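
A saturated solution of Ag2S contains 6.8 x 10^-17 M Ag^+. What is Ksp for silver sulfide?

Ksp = 1.6e-49

Ag2S(s) ⇌ 2 Ag^+(aq) + S^2-(aq)
Stoichiometry gives [S^2-] = (1/2)[Ag^+] = 3.40 × 10^-17 M.
Ksp = [Ag^+]^2[S^2-]
Ksp = (6.8 × 10^-17)^2 × 3.40 x 10^-17 = 1.6 x 10^-49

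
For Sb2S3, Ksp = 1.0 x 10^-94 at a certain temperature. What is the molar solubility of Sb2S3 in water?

s = 6.2 × 10^-20 M

Sb2S3(s) ⇌ 2 Sb^3+ + 3 S^2-
Ksp = [Sb^3+]^2[S^2-]^3
For each mole of Sb2S3 that dissolves: [Sb^3+] = 2s, [S^2-] = 3s.
Ksp = (2s)^2(3s)^3 = 108s^5
Solving, s = (1.0 x 10^-94/108)^(1/5) = 6.2 × 10^-20 M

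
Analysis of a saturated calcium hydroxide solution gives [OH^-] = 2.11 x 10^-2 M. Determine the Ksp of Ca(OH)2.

Ksp ≈ 4.70e-6

Ca(OH)2(s) ⇌ Ca^2+(aq) + 2 OH^-(aq)
Stoichiometry gives [Ca^2+] = (1/2)[OH^-] = 1.055 × 10^-2 M.
Ksp = [Ca^2+][OH^-]^2
Ksp = 1.055 × 10^-2 × (2.11 × 10^-2)^2 = 4.70 × 10^-6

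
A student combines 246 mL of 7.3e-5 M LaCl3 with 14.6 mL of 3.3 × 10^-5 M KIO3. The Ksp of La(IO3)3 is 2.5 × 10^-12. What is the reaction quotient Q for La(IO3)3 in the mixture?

4.4 × 10^-22

Total volume = 246 + 14.6 = 260.6 mL.
[La^3+] = 7.3 × 10^-5 × (246/260.6) = 6.89 x 10^-5 M
[IO3^-] = 3.3 × 10^-5 × (14.6/260.6) = 1.85 × 10^-6 M
La(IO3)3(s) ⇌ La^3+(aq) + 3 IO3^-(aq), so Q = [La^3+][IO3^-]^3
Q = (6.89 x 10^-5)(1.85 × 10^-6)^3 = 4.4 x 10^-22
Q < Ksp, so no precipitate of La(IO3)3 forms.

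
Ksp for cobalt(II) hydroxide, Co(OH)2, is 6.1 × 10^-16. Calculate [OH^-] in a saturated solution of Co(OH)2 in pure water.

Co(OH)2(s) <=> Co^2+ + 2 OH^-
Ksp = [Co^2+][OH^-]^2
With molar solubility s: [Co^2+] = s, [OH^-] = 2s.
So Ksp = s × (2s)^2 = 4s^3
s^3 = 6.1 × 10^-16 / 4, so s = 5.34 × 10^-6 M
[OH^-] = 2s = 1.1 × 10^-5 M

1.1 × 10^-5 M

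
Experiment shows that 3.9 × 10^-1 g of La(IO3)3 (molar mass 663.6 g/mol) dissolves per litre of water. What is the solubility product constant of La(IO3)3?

Ksp = 3.2e-12

Molar solubility s = (3.9 x 10^-1 g/L) / (663.6 g/mol) = 5.88 x 10^-4 M.
La(IO3)3(s) ⇌ La^3+ + 3 IO3^-
If s mol/L of La(IO3)3 dissolves, [La^3+] = s and [IO3^-] = 3s.
Ksp = [La^3+][IO3^-]^3
Ksp = s(3s)^3 = 27s^4
Ksp = 27 × (5.88 x 10^-4)^4 = 3.2 x 10^-12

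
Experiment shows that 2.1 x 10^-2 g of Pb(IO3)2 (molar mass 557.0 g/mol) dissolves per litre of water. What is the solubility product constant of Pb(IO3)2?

2.1 × 10^-13

Molar solubility s = (2.1 × 10^-2 g/L) / (557.0 g/mol) = 3.77 × 10^-5 M.
Pb(IO3)2(s) <=> Pb^2+(aq) + 2 IO3^-(aq)
For each mole of Pb(IO3)2 that dissolves: [Pb^2+] = s, [IO3^-] = 2s.
Ksp = [Pb^2+][IO3^-]^2
Ksp = s(2s)^2 = 4s^3
With s = 3.77 × 10^-5: Ksp = 2.1 x 10^-13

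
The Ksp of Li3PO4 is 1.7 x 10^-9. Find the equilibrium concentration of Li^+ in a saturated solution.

Li3PO4(s) ⇌ 3 Li^+(aq) + PO4^3-(aq)
Ksp = [Li^+]^3[PO4^3-]
If s mol/L of Li3PO4 dissolves, [Li^+] = 3s and [PO4^3-] = s.
So Ksp = (3s)^3 × s = 27s^4
Solving, s = (1.7 x 10^-9/27)^(1/4) = 2.82 x 10^-3 M
[Li^+] = 3s = 8.5 × 10^-3 M

[Li^+] ≈ 8.5e-3 M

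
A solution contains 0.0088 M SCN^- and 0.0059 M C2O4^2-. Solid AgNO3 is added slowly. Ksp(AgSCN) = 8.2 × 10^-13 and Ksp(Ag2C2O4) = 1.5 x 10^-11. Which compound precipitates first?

AgSCN

Precipitation of each salt starts when its ion product equals its Ksp.
For AgSCN: 8.2 × 10^-13 = 0.0088 × [Ag^+]  ⇒  [Ag^+] = 9.3 × 10^-11 M.
For Ag2C2O4: 1.5 x 10^-11 = 0.0059 × [Ag^+]^2  ⇒  [Ag^+] = 5.0 × 10^-5 M.
The salt with the lower threshold [Ag^+] precipitates first: AgSCN.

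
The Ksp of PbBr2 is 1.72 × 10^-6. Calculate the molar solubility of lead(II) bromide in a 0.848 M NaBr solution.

PbBr2(s) ⇌ Pb^2+(aq) + 2 Br^-(aq)
Ksp = [Pb^2+][Br^-]^2
Let s be the molar solubility in this solution. [Pb^2+] = s, [Br^-] = 0.848 + 2s ≈ 0.848 (common-ion effect: Br^- is already 0.848 M).
Ksp ≈ s × (0.848)^2
s = 2.39 x 10^-6 M
Check: 2s = 4.8 × 10^-6 ≪ 0.848, so the approximation is valid.

s ≈ 2.39e-6 M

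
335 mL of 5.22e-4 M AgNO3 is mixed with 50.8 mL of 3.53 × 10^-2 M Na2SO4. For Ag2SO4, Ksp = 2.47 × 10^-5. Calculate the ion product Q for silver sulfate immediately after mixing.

Total volume = 335 + 50.8 = 385.8 mL.
[Ag^+] = 5.22 × 10^-4 × (335/385.8) = 4.533 × 10^-4 M
[SO4^2-] = 3.53 x 10^-2 × (50.8/385.8) = 4.648 × 10^-3 M
Ag2SO4(s) ⇌ 2 Ag^+(aq) + SO4^2-(aq), so Q = [Ag^+]^2[SO4^2-]
Q = (4.533 × 10^-4)^2(4.648 x 10^-3) = 9.55 × 10^-10
Q < Ksp, so no precipitate of Ag2SO4 forms.

9.55 × 10^-10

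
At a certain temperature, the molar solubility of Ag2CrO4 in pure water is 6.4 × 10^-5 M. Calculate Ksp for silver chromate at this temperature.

Ag2CrO4(s) <=> 2 Ag^+(aq) + CrO4^2-(aq)
Let s = molar solubility. Then [Ag^+] = 2s and [CrO4^2-] = s.
Ksp = [Ag^+]^2[CrO4^2-]
So Ksp = (2s)^2 × s = 4s^3
Ksp = 4 × (6.4 × 10^-5)^3 = 1.0 x 10^-12

Ksp = 1.0e-12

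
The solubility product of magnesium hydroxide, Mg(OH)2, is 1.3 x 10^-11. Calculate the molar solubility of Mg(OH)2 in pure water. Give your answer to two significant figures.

s ≈ 1.5e-4 M

Mg(OH)2(s) <=> Mg^2+ + 2 OH^-
Ksp = [Mg^2+][OH^-]^2
For each mole of Mg(OH)2 that dissolves: [Mg^2+] = s, [OH^-] = 2s.
Substituting: Ksp = s(2s)^2 = 4s^3
s^3 = 1.3 x 10^-11 / 4, so s = 1.5 × 10^-4 M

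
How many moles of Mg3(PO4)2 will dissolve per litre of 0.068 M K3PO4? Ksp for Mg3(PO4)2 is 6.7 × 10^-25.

Mg3(PO4)2(s) <=> 3 Mg^2+ + 2 PO4^3-
Ksp = [Mg^2+]^3[PO4^3-]^2
Let s be the molar solubility in this solution. [Mg^2+] = 3s, [PO4^3-] = 0.068 + 2s ≈ 0.068 (Ksp is small, so little additional dissolves).
Ksp ≈ (3s)^3 × (0.068)^2
s = 1.8 × 10^-8 M
Check: 2s = 3.5 x 10^-8 ≪ 0.068, so the approximation is valid.

s ≈ 1.8e-8 M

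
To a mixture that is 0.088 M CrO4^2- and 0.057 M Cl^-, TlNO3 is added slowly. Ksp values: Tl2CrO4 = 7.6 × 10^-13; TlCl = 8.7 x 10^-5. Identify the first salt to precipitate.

Precipitation of each salt starts when its ion product equals its Ksp.
For Tl2CrO4: 7.6 × 10^-13 = 0.088 × [Tl^+]^2  ⇒  [Tl^+] = 2.9 x 10^-6 M.
For TlCl: 8.7 x 10^-5 = 0.057 × [Tl^+]  ⇒  [Tl^+] = 1.5 × 10^-3 M.
The salt with the lower threshold [Tl^+] precipitates first: Tl2CrO4.

Tl2CrO4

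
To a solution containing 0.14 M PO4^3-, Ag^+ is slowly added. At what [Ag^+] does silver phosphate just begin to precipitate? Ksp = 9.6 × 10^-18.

Ag3PO4(s) ⇌ 3 Ag^+(aq) + PO4^3-(aq)
Ksp = [Ag^+]^3[PO4^3-]
Precipitation begins when Q = Ksp. With [PO4^3-] = 0.14 M:
9.6 × 10^-18 = (0.14) × [Ag^+]^3
[Ag^+] = (9.6 × 10^-18 / 1.4 x 10^-1)^(1/3) = 4.1 × 10^-6 M

4.1 × 10^-6 M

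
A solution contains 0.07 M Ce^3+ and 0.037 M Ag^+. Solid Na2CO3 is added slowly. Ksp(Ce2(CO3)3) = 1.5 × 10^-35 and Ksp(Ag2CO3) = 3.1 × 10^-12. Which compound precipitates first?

Ce2(CO3)3

Precipitation of each salt starts when its ion product equals its Ksp.
For Ce2(CO3)3: 1.5 × 10^-35 = (0.07)^2 × [CO3^2-]^3  ⇒  [CO3^2-] = 1.5 × 10^-11 M.
For Ag2CO3: 3.1 × 10^-12 = (0.037)^2 × [CO3^2-]  ⇒  [CO3^2-] = 2.3 × 10^-9 M.
The salt with the lower threshold [CO3^2-] precipitates first: Ce2(CO3)3.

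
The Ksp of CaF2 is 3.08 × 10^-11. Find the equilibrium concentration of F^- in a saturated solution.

CaF2(s) ⇌ Ca^2+(aq) + 2 F^-(aq)
Ksp = [Ca^2+][F^-]^2
If s mol/L of CaF2 dissolves, [Ca^2+] = s and [F^-] = 2s.
Substituting: Ksp = s(2s)^2 = 4s^3
s = (3.08 × 10^-11 / 4)^(1/3) = 1.975 × 10^-4 M
[F^-] = 2s = 3.95 × 10^-4 M

[F^-] ≈ 3.95 × 10^-4 M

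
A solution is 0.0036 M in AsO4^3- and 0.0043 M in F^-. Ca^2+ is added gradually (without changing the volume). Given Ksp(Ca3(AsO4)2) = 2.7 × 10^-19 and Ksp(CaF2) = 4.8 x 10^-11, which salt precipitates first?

Each salt begins to precipitate when Q = Ksp, i.e. when [Ca^2+] reaches its threshold.
For Ca3(AsO4)2: 2.7 × 10^-19 = (0.0036)^2 × [Ca^2+]^3  ⇒  [Ca^2+] = 2.8 × 10^-5 M.
For CaF2: 4.8 x 10^-11 = (0.0043)^2 × [Ca^2+]  ⇒  [Ca^2+] = 2.6 × 10^-6 M.
The salt with the lower threshold [Ca^2+] precipitates first: CaF2.

CaF2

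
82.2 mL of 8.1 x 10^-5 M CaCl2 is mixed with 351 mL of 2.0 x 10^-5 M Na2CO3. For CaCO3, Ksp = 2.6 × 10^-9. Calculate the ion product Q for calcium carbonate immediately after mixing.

Total volume = 82.2 + 351 = 433.2 mL.
[Ca^2+] = 8.1 x 10^-5 × (82.2/433.2) = 1.54 × 10^-5 M
[CO3^2-] = 2.0 × 10^-5 × (351/433.2) = 1.62 x 10^-5 M
CaCO3(s) ⇌ Ca^2+ + CO3^2-, so Q = [Ca^2+][CO3^2-]
Q = (1.54 × 10^-5)(1.62 × 10^-5) = 2.5 × 10^-10
Q < Ksp, so no precipitate of CaCO3 forms.

Q = 2.5 × 10^-10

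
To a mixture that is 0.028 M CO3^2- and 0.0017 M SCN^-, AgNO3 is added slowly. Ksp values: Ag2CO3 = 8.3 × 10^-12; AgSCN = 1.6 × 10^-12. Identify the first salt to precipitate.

Each salt begins to precipitate when Q = Ksp, i.e. when [Ag^+] reaches its threshold.
For Ag2CO3: 8.3 × 10^-12 = 0.028 × [Ag^+]^2  ⇒  [Ag^+] = 1.7 × 10^-5 M.
For AgSCN: 1.6 × 10^-12 = 0.0017 × [Ag^+]  ⇒  [Ag^+] = 9.4 x 10^-10 M.
The salt with the lower threshold [Ag^+] precipitates first: AgSCN.

AgSCN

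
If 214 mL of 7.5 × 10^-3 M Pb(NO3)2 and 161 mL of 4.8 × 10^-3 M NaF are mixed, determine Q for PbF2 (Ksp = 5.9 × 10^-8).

1.8 × 10^-8

Total volume = 214 + 161 = 375 mL.
[Pb^2+] = 7.5 × 10^-3 × (214/375) = 4.28 × 10^-3 M
[F^-] = 4.8 x 10^-3 × (161/375) = 2.06 x 10^-3 M
PbF2(s) ⇌ Pb^2+(aq) + 2 F^-(aq), so Q = [Pb^2+][F^-]^2
Q = (4.28 × 10^-3)(2.06 × 10^-3)^2 = 1.8 x 10^-8
Q < Ksp, so no precipitate of PbF2 forms.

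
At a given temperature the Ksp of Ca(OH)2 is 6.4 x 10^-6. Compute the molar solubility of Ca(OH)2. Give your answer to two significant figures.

s = 1.2e-2 M

Ca(OH)2(s) <=> Ca^2+(aq) + 2 OH^-(aq)
Ksp = [Ca^2+][OH^-]^2
With molar solubility s: [Ca^2+] = s, [OH^-] = 2s.
Substituting: Ksp = s(2s)^2 = 4s^3
s^3 = 6.4 x 10^-6 / 4, so s = 1.2 × 10^-2 M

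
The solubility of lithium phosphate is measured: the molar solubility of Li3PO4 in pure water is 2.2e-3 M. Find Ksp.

Li3PO4(s) ⇌ 3 Li^+(aq) + PO4^3-(aq)
Let s = molar solubility. Then [Li^+] = 3s and [PO4^3-] = s.
Ksp = [Li^+]^3[PO4^3-]
So Ksp = (3s)^3 × s = 27s^4
With s = 2.2 × 10^-3: Ksp = 6.3 × 10^-10

Ksp = 6.3e-10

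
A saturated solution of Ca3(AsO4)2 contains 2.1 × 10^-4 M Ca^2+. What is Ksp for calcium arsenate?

Ca3(AsO4)2(s) <=> 3 Ca^2+(aq) + 2 AsO4^3-(aq)
Stoichiometry gives [AsO4^3-] = (2/3)[Ca^2+] = 1.40 × 10^-4 M.
Ksp = [Ca^2+]^3[AsO4^3-]^2
Ksp = (2.1 × 10^-4)^3 × (1.40 × 10^-4)^2 = 1.8 × 10^-19

1.8 × 10^-19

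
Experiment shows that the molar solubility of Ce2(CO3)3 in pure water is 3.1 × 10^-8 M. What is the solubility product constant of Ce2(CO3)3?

Ce2(CO3)3(s) <=> 2 Ce^3+ + 3 CO3^2-
With molar solubility s: [Ce^3+] = 2s, [CO3^2-] = 3s.
Ksp = [Ce^3+]^2[CO3^2-]^3
So Ksp = (2s)^2 × (3s)^3 = 108s^5
With s = 3.1 × 10^-8: Ksp = 3.1 × 10^-36

Ksp = 3.1 × 10^-36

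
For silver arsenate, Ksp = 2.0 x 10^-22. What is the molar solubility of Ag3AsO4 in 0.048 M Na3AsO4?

5.4 × 10^-8 M

Ag3AsO4(s) ⇌ 3 Ag^+ + AsO4^3-
Ksp = [Ag^+]^3[AsO4^3-]
Let s = moles of Ag3AsO4 that dissolve per litre. [Ag^+] = 3s, [AsO4^3-] = 0.048 + s ≈ 0.048 (Ksp is small, so little additional dissolves).
Ksp ≈ (3s)^3 × 0.048
s = 5.4 x 10^-8 M
Check: s = 5.4 × 10^-8 ≪ 0.048, so the approximation is valid.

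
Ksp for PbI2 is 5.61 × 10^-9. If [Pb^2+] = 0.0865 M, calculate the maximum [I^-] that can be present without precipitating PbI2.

[I^-] ≈ 2.55 × 10^-4 M

PbI2(s) ⇌ Pb^2+ + 2 I^-
Ksp = [Pb^2+][I^-]^2
Precipitation begins when Q = Ksp. With [Pb^2+] = 0.0865 M:
5.61 × 10^-9 = (0.0865) × [I^-]^2
[I^-] = (5.61 × 10^-9 / 8.65 × 10^-2)^(1/2) = 2.55 × 10^-4 M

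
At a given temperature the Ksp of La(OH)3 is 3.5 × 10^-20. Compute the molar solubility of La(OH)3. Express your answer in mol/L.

La(OH)3(s) <=> La^3+(aq) + 3 OH^-(aq)
Ksp = [La^3+][OH^-]^3
With molar solubility s: [La^3+] = s, [OH^-] = 3s.
Ksp = s(3s)^3 = 27s^4
Solving, s = (3.5 × 10^-20/27)^(1/4) = 6.0 x 10^-6 M

6.0 × 10^-6 M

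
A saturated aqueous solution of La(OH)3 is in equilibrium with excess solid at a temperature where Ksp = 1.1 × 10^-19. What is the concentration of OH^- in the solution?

[OH^-] = 2.4 × 10^-5 M

La(OH)3(s) ⇌ La^3+ + 3 OH^-
Ksp = [La^3+][OH^-]^3
With molar solubility s: [La^3+] = s, [OH^-] = 3s.
Ksp = s(3s)^3 = 27s^4
s^4 = 1.1 × 10^-19 / 27, so s = 7.99 × 10^-6 M
[OH^-] = 3s = 2.4 × 10^-5 M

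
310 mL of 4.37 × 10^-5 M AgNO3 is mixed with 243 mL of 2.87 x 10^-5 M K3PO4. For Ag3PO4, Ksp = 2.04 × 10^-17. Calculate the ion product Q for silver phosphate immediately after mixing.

Total volume = 310 + 243 = 553 mL.
[Ag^+] = 4.37 × 10^-5 × (310/553) = 2.450 × 10^-5 M
[PO4^3-] = 2.87 × 10^-5 × (243/553) = 1.261 × 10^-5 M
Ag3PO4(s) <=> 3 Ag^+ + PO4^3-, so Q = [Ag^+]^3[PO4^3-]
Q = (2.450 × 10^-5)^3(1.261 x 10^-5) = 1.85 x 10^-19
Q < Ksp, so no precipitate of Ag3PO4 forms.

1.85e-19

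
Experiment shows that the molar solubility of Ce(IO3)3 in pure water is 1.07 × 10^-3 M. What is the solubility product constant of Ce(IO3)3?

Ksp ≈ 3.54 × 10^-11

Ce(IO3)3(s) ⇌ Ce^3+(aq) + 3 IO3^-(aq)
Let s = molar solubility. Then [Ce^3+] = s and [IO3^-] = 3s.
Ksp = [Ce^3+][IO3^-]^3
Ksp = s(3s)^3 = 27s^4
Ksp = 27 × (1.07 × 10^-3)^4 = 3.54 × 10^-11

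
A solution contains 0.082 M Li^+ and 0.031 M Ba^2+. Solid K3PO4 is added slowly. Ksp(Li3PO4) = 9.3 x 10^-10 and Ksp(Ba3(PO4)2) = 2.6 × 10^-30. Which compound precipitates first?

Ba3(PO4)2

Precipitation of each salt starts when its ion product equals its Ksp.
For Li3PO4: 9.3 x 10^-10 = (0.082)^3 × [PO4^3-]  ⇒  [PO4^3-] = 1.7 × 10^-6 M.
For Ba3(PO4)2: 2.6 × 10^-30 = (0.031)^3 × [PO4^3-]^2  ⇒  [PO4^3-] = 3.0 × 10^-13 M.
The salt with the lower threshold [PO4^3-] precipitates first: Ba3(PO4)2.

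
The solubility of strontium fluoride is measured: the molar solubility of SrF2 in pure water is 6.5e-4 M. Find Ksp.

SrF2(s) ⇌ Sr^2+(aq) + 2 F^-(aq)
Let s = molar solubility. Then [Sr^2+] = s and [F^-] = 2s.
Ksp = [Sr^2+][F^-]^2
Substituting: Ksp = s(2s)^2 = 4s^3
Ksp = 4 × (6.5 × 10^-4)^3 = 1.1 × 10^-9

1.1 × 10^-9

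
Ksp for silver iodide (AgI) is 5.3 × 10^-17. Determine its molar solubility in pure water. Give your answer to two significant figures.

AgI(s) ⇌ Ag^+(aq) + I^-(aq)
Ksp = [Ag^+][I^-]
If s mol/L of AgI dissolves, [Ag^+] = s and [I^-] = s.
Ksp = (s)(s) = s^2
s = √(5.3 × 10^-17) = 7.3 x 10^-9 M

7.3 x 10^-9 M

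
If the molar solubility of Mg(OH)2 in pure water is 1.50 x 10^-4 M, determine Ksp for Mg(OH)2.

Ksp = 1.35e-11

Mg(OH)2(s) ⇌ Mg^2+(aq) + 2 OH^-(aq)
If s mol/L of Mg(OH)2 dissolves, [Mg^2+] = s and [OH^-] = 2s.
Ksp = [Mg^2+][OH^-]^2
Substituting: Ksp = s(2s)^2 = 4s^3
With s = 1.50 x 10^-4: Ksp = 1.35 × 10^-11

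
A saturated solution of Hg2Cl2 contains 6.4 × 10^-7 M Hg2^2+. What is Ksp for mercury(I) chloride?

Hg2Cl2(s) ⇌ Hg2^2+ + 2 Cl^-
Stoichiometry gives [Cl^-] = (2/1)[Hg2^2+] = 1.28 × 10^-6 M.
Ksp = [Hg2^2+][Cl^-]^2
Ksp = 6.4 × 10^-7 × (1.28 × 10^-6)^2 = 1.0 x 10^-18

1.0e-18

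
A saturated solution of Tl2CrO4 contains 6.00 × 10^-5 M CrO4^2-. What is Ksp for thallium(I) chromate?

Tl2CrO4(s) ⇌ 2 Tl^+ + CrO4^2-
Stoichiometry gives [Tl^+] = (2/1)[CrO4^2-] = 1.200 × 10^-4 M.
Ksp = [Tl^+]^2[CrO4^2-]
Ksp = (1.200 × 10^-4)^2 × 6.00 × 10^-5 = 8.64 × 10^-13

Ksp ≈ 8.64e-13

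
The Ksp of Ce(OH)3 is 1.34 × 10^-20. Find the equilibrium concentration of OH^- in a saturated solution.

[OH^-] = 1.42 × 10^-5 M

Ce(OH)3(s) ⇌ Ce^3+ + 3 OH^-
Ksp = [Ce^3+][OH^-]^3
For each mole of Ce(OH)3 that dissolves: [Ce^3+] = s, [OH^-] = 3s.
Substituting: Ksp = s(3s)^3 = 27s^4
s^4 = 1.34 × 10^-20 / 27, so s = 4.720 × 10^-6 M
[OH^-] = 3s = 1.42 × 10^-5 M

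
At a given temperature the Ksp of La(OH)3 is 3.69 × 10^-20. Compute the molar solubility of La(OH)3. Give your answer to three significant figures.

s = 6.08e-6 M

La(OH)3(s) ⇌ La^3+(aq) + 3 OH^-(aq)
Ksp = [La^3+][OH^-]^3
For each mole of La(OH)3 that dissolves: [La^3+] = s, [OH^-] = 3s.
Ksp = s(3s)^3 = 27s^4
s^4 = 3.69 × 10^-20 / 27, so s = 6.08 x 10^-6 M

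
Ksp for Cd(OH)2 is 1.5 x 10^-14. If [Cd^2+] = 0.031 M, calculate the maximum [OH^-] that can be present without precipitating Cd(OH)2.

[OH^-] = 7.0e-7 M

Cd(OH)2(s) ⇌ Cd^2+ + 2 OH^-
Ksp = [Cd^2+][OH^-]^2
Precipitation begins when Q = Ksp. With [Cd^2+] = 0.031 M:
1.5 x 10^-14 = (0.031) × [OH^-]^2
[OH^-] = (1.5 x 10^-14 / 3.1 × 10^-2)^(1/2) = 7.0 × 10^-7 M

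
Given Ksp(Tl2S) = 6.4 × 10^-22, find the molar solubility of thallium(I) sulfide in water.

Tl2S(s) ⇌ 2 Tl^+(aq) + S^2-(aq)
Ksp = [Tl^+]^2[S^2-]
For each mole of Tl2S that dissolves: [Tl^+] = 2s, [S^2-] = s.
Ksp = (2s)^2s = 4s^3
s = (6.4 × 10^-22 / 4)^(1/3) = 5.4 × 10^-8 M

s = 5.4 x 10^-8 M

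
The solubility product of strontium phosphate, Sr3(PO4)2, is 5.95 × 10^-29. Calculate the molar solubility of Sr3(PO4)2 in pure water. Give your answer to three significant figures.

Sr3(PO4)2(s) ⇌ 3 Sr^2+(aq) + 2 PO4^3-(aq)
Ksp = [Sr^2+]^3[PO4^3-]^2
With molar solubility s: [Sr^2+] = 3s, [PO4^3-] = 2s.
Substituting: Ksp = (3s)^3(2s)^2 = 108s^5
s = (5.95 × 10^-29 / 108)^(1/5) = 8.88 x 10^-7 M

s = 8.88e-7 M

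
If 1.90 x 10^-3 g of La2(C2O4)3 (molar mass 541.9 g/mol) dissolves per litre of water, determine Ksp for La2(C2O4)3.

5.72e-26

Molar solubility s = (1.90 × 10^-3 g/L) / (541.9 g/mol) = 3.506 x 10^-6 M.
La2(C2O4)3(s) ⇌ 2 La^3+(aq) + 3 C2O4^2-(aq)
If s mol/L of La2(C2O4)3 dissolves, [La^3+] = 2s and [C2O4^2-] = 3s.
Ksp = [La^3+]^2[C2O4^2-]^3
So Ksp = (2s)^2 × (3s)^3 = 108s^5
With s = 3.506 × 10^-6: Ksp = 5.72 × 10^-26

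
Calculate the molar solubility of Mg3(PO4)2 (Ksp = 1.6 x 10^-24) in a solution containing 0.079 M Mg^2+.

s ≈ 2.8 × 10^-11 M

Mg3(PO4)2(s) ⇌ 3 Mg^2+ + 2 PO4^3-
Ksp = [Mg^2+]^3[PO4^3-]^2
Let s = moles of Mg3(PO4)2 that dissolve per litre. [Mg^2+] = 0.079 + 3s ≈ 0.079, [PO4^3-] = 2s (common-ion effect: Mg^2+ is already 0.079 M).
Ksp ≈ (0.079)^3 × (2s)^2
s = 2.8 x 10^-11 M
Check: 3s = 8.5 x 10^-11 ≪ 0.079, so the approximation is valid.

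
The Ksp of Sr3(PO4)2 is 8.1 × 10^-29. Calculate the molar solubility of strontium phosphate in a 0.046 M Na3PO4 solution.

s ≈ 1.1e-9 M

Sr3(PO4)2(s) ⇌ 3 Sr^2+(aq) + 2 PO4^3-(aq)
Ksp = [Sr^2+]^3[PO4^3-]^2
If s mol/L dissolves here, [Sr^2+] = 3s, [PO4^3-] = 0.046 + 2s ≈ 0.046 (since PO4^3- from Na3PO4 dominates).
Ksp ≈ (3s)^3 × (0.046)^2
s = 1.1 x 10^-9 M
Check: 2s = 2.2 × 10^-9 ≪ 0.046, so the approximation is valid.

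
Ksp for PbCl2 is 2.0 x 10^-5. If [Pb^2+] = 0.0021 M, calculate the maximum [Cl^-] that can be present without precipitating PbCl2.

PbCl2(s) ⇌ Pb^2+(aq) + 2 Cl^-(aq)
Ksp = [Pb^2+][Cl^-]^2
Precipitation begins when Q = Ksp. With [Pb^2+] = 0.0021 M:
2.0 x 10^-5 = (0.0021) × [Cl^-]^2
[Cl^-] = (2.0 x 10^-5 / 2.1 x 10^-3)^(1/2) = 9.8 × 10^-2 M

0.098 M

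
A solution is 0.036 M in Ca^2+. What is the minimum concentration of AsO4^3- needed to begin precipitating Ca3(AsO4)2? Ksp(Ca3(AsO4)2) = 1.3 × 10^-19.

[AsO4^3-] = 5.3 x 10^-8 M

Ca3(AsO4)2(s) <=> 3 Ca^2+ + 2 AsO4^3-
Ksp = [Ca^2+]^3[AsO4^3-]^2
Precipitation begins when Q = Ksp. With [Ca^2+] = 0.036 M:
1.3 × 10^-19 = (0.036)^3 × [AsO4^3-]^2
[AsO4^3-] = (1.3 × 10^-19 / 4.67 × 10^-5)^(1/2) = 5.3 × 10^-8 M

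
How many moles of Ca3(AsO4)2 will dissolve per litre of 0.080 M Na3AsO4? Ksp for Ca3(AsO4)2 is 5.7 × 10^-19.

1.5 × 10^-6 M

Ca3(AsO4)2(s) <=> 3 Ca^2+ + 2 AsO4^3-
Ksp = [Ca^2+]^3[AsO4^3-]^2
Let s = moles of Ca3(AsO4)2 that dissolve per litre. [Ca^2+] = 3s, [AsO4^3-] = 0.080 + 2s ≈ 0.080 (common-ion effect: AsO4^3- is already 0.080 M).
Ksp ≈ (3s)^3 × (0.080)^2
s = 1.5 x 10^-6 M
Check: 2s = 3.0 x 10^-6 ≪ 0.080, so the approximation is valid.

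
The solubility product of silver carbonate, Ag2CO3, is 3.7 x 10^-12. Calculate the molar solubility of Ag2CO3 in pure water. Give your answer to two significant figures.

s ≈ 9.7 x 10^-5 M

Ag2CO3(s) ⇌ 2 Ag^+ + CO3^2-
Ksp = [Ag^+]^2[CO3^2-]
With molar solubility s: [Ag^+] = 2s, [CO3^2-] = s.
Substituting: Ksp = (2s)^2s = 4s^3
s = (3.7 x 10^-12 / 4)^(1/3) = 9.7 × 10^-5 M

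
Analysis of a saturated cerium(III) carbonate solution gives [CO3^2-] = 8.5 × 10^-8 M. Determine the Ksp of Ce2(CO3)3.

Ce2(CO3)3(s) ⇌ 2 Ce^3+(aq) + 3 CO3^2-(aq)
Stoichiometry gives [Ce^3+] = (2/3)[CO3^2-] = 5.67 x 10^-8 M.
Ksp = [Ce^3+]^2[CO3^2-]^3
Ksp = (5.67 x 10^-8)^2 × (8.5 × 10^-8)^3 = 2.0 × 10^-36

Ksp = 2.0e-36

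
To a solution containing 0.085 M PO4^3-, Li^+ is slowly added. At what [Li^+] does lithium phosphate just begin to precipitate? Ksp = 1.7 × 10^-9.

2.7e-3 M

Li3PO4(s) <=> 3 Li^+ + PO4^3-
Ksp = [Li^+]^3[PO4^3-]
Precipitation begins when Q = Ksp. With [PO4^3-] = 0.085 M:
1.7 × 10^-9 = (0.085) × [Li^+]^3
[Li^+] = (1.7 × 10^-9 / 8.5 x 10^-2)^(1/3) = 2.7 × 10^-3 M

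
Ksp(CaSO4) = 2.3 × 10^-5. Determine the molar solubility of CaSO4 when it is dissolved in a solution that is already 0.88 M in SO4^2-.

2.6 × 10^-5 M

CaSO4(s) <=> Ca^2+ + SO4^2-
Ksp = [Ca^2+][SO4^2-]
Let s = moles of CaSO4 that dissolve per litre. [Ca^2+] = s, [SO4^2-] = 0.88 + s ≈ 0.88 (since the SO4^2- already present dominates).
Ksp ≈ s × 0.88
s = 2.6 × 10^-5 M
Check: s = 2.6 x 10^-5 ≪ 0.88, so the approximation is valid.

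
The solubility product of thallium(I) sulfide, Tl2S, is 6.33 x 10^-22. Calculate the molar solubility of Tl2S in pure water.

s ≈ 5.41e-8 M

Tl2S(s) <=> 2 Tl^+ + S^2-
Ksp = [Tl^+]^2[S^2-]
With molar solubility s: [Tl^+] = 2s, [S^2-] = s.
Substituting: Ksp = (2s)^2s = 4s^3
s = (6.33 x 10^-22 / 4)^(1/3) = 5.41 × 10^-8 M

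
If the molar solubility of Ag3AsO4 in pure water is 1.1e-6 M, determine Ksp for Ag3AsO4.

Ksp = 4.0e-23

Ag3AsO4(s) ⇌ 3 Ag^+(aq) + AsO4^3-(aq)
With molar solubility s: [Ag^+] = 3s, [AsO4^3-] = s.
Ksp = [Ag^+]^3[AsO4^3-]
Ksp = (3s)^3s = 27s^4
Ksp = 27 × (1.1 x 10^-6)^4 = 4.0 × 10^-23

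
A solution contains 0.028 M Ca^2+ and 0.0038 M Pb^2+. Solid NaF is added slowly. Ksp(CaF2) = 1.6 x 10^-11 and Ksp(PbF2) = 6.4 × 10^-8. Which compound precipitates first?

CaF2

Each salt begins to precipitate when Q = Ksp, i.e. when [F^-] reaches its threshold.
For CaF2: 1.6 x 10^-11 = 0.028 × [F^-]^2  ⇒  [F^-] = 2.4 × 10^-5 M.
For PbF2: 6.4 × 10^-8 = 0.0038 × [F^-]^2  ⇒  [F^-] = 4.1 × 10^-3 M.
The salt with the lower threshold [F^-] precipitates first: CaF2.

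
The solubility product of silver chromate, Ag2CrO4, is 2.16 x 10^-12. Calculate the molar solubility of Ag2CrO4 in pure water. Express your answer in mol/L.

Ag2CrO4(s) ⇌ 2 Ag^+(aq) + CrO4^2-(aq)
Ksp = [Ag^+]^2[CrO4^2-]
For each mole of Ag2CrO4 that dissolves: [Ag^+] = 2s, [CrO4^2-] = s.
Ksp = (2s)^2s = 4s^3
Solving, s = (2.16 x 10^-12/4)^(1/3) = 8.14 x 10^-5 M

s ≈ 8.14e-5 M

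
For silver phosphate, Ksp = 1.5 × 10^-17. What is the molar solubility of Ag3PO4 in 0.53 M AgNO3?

s ≈ 1.0 × 10^-16 M

Ag3PO4(s) <=> 3 Ag^+(aq) + PO4^3-(aq)
Ksp = [Ag^+]^3[PO4^3-]
Let s be the molar solubility in this solution. [Ag^+] = 0.53 + 3s ≈ 0.53, [PO4^3-] = s (common-ion effect: Ag^+ is already 0.53 M).
Ksp ≈ (0.53)^3 × s
s = 1.0 × 10^-16 M
Check: 3s = 3.0 × 10^-16 ≪ 0.53, so the approximation is valid.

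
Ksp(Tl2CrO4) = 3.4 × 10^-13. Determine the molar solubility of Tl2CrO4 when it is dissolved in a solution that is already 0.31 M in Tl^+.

Tl2CrO4(s) ⇌ 2 Tl^+ + CrO4^2-
Ksp = [Tl^+]^2[CrO4^2-]
If s mol/L dissolves here, [Tl^+] = 0.31 + 2s ≈ 0.31, [CrO4^2-] = s (since the Tl^+ already present dominates).
Ksp ≈ (0.31)^2 × s
s = 3.5 × 10^-12 M
Check: 2s = 7.1 × 10^-12 ≪ 0.31, so the approximation is valid.

3.5e-12 M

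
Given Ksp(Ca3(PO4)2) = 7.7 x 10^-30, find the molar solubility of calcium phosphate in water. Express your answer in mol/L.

Ca3(PO4)2(s) ⇌ 3 Ca^2+ + 2 PO4^3-
Ksp = [Ca^2+]^3[PO4^3-]^2
For each mole of Ca3(PO4)2 that dissolves: [Ca^2+] = 3s, [PO4^3-] = 2s.
Ksp = (3s)^3(2s)^2 = 108s^5
s^5 = 7.7 x 10^-30 / 108, so s = 5.9 × 10^-7 M

5.9e-7 M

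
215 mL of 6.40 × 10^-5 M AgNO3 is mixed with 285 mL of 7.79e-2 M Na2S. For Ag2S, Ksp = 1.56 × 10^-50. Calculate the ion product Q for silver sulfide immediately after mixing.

3.36 x 10^-11

Total volume = 215 + 285 = 500 mL.
[Ag^+] = 6.40 x 10^-5 × (215/500) = 2.752 × 10^-5 M
[S^2-] = 7.79 x 10^-2 × (285/500) = 4.440 x 10^-2 M
Ag2S(s) ⇌ 2 Ag^+ + S^2-, so Q = [Ag^+]^2[S^2-]
Q = (2.752 × 10^-5)^2(4.440 × 10^-2) = 3.36 × 10^-11
Q > Ksp, so Ag2S will precipitate.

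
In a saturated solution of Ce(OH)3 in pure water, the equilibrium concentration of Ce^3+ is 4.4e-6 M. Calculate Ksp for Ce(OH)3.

Ce(OH)3(s) ⇌ Ce^3+(aq) + 3 OH^-(aq)
Stoichiometry gives [OH^-] = (3/1)[Ce^3+] = 1.32 × 10^-5 M.
Ksp = [Ce^3+][OH^-]^3
Ksp = 4.4 × 10^-6 × (1.32 × 10^-5)^3 = 1.0 × 10^-20

Ksp = 1.0e-20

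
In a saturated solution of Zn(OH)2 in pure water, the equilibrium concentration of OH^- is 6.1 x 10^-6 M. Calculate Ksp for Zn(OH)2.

Zn(OH)2(s) ⇌ Zn^2+(aq) + 2 OH^-(aq)
Stoichiometry gives [Zn^2+] = (1/2)[OH^-] = 3.05 × 10^-6 M.
Ksp = [Zn^2+][OH^-]^2
Ksp = 3.05 × 10^-6 × (6.1 × 10^-6)^2 = 1.1 × 10^-16

Ksp = 1.1 × 10^-16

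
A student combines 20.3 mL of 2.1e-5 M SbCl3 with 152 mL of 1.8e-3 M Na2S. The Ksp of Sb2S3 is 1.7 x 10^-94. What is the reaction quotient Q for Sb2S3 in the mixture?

Total volume = 20.3 + 152 = 172.3 mL.
[Sb^3+] = 2.1 × 10^-5 × (20.3/172.3) = 2.47 x 10^-6 M
[S^2-] = 1.8 × 10^-3 × (152/172.3) = 1.59 × 10^-3 M
Sb2S3(s) ⇌ 2 Sb^3+ + 3 S^2-, so Q = [Sb^3+]^2[S^2-]^3
Q = (2.47 × 10^-6)^2(1.59 x 10^-3)^3 = 2.5 × 10^-20
Q > Ksp, so Sb2S3 will precipitate.

2.5e-20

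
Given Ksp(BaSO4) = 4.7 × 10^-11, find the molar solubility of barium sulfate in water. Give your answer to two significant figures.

s = 6.9e-6 M

BaSO4(s) ⇌ Ba^2+(aq) + SO4^2-(aq)
Ksp = [Ba^2+][SO4^2-]
Let s = molar solubility. Then [Ba^2+] = s and [SO4^2-] = s.
Ksp = (s)(s) = s^2
s = √(4.7 × 10^-11) = 6.9 × 10^-6 M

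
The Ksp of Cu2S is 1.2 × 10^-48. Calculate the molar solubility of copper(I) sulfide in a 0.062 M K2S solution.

Cu2S(s) <=> 2 Cu^+(aq) + S^2-(aq)
Ksp = [Cu^+]^2[S^2-]
Let s be the molar solubility in this solution. [Cu^+] = 2s, [S^2-] = 0.062 + s ≈ 0.062 (since S^2- from K2S dominates).
Ksp ≈ (2s)^2 × 0.062
s = 2.2 × 10^-24 M
Check: s = 2.2 × 10^-24 ≪ 0.062, so the approximation is valid.

s ≈ 2.2 × 10^-24 M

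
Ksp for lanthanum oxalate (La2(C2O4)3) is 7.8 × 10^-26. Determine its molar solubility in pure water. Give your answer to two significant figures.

s ≈ 3.7e-6 M

La2(C2O4)3(s) ⇌ 2 La^3+(aq) + 3 C2O4^2-(aq)
Ksp = [La^3+]^2[C2O4^2-]^3
Let s = molar solubility. Then [La^3+] = 2s and [C2O4^2-] = 3s.
So Ksp = (2s)^2 × (3s)^3 = 108s^5
s = (7.8 × 10^-26 / 108)^(1/5) = 3.7 x 10^-6 M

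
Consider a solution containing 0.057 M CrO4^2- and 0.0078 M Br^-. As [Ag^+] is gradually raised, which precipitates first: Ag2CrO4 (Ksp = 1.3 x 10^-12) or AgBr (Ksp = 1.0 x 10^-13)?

AgBr

Precipitation of each salt starts when its ion product equals its Ksp.
For Ag2CrO4: 1.3 x 10^-12 = 0.057 × [Ag^+]^2  ⇒  [Ag^+] = 4.8 × 10^-6 M.
For AgBr: 1.0 x 10^-13 = 0.0078 × [Ag^+]  ⇒  [Ag^+] = 1.3 × 10^-11 M.
The salt with the lower threshold [Ag^+] precipitates first: AgBr.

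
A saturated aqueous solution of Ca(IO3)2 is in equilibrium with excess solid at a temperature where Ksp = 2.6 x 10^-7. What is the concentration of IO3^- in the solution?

8.0 x 10^-3 M

Ca(IO3)2(s) ⇌ Ca^2+ + 2 IO3^-
Ksp = [Ca^2+][IO3^-]^2
Let s = molar solubility. Then [Ca^2+] = s and [IO3^-] = 2s.
Ksp = s(2s)^2 = 4s^3
s^3 = 2.6 x 10^-7 / 4, so s = 4.02 x 10^-3 M
[IO3^-] = 2s = 8.0 x 10^-3 M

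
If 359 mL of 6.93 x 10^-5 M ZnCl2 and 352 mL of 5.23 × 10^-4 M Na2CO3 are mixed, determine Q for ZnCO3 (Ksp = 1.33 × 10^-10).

Total volume = 359 + 352 = 711 mL.
[Zn^2+] = 6.93 × 10^-5 × (359/711) = 3.499 x 10^-5 M
[CO3^2-] = 5.23 × 10^-4 × (352/711) = 2.589 x 10^-4 M
ZnCO3(s) ⇌ Zn^2+(aq) + CO3^2-(aq), so Q = [Zn^2+][CO3^2-]
Q = (3.499 × 10^-5)(2.589 × 10^-4) = 9.06 x 10^-9
Q > Ksp, so ZnCO3 will precipitate.

9.06 × 10^-9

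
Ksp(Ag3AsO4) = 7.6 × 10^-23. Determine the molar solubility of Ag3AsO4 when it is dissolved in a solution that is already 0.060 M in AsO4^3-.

s = 3.6 × 10^-8 M

Ag3AsO4(s) <=> 3 Ag^+ + AsO4^3-
Ksp = [Ag^+]^3[AsO4^3-]
Let s = moles of Ag3AsO4 that dissolve per litre. [Ag^+] = 3s, [AsO4^3-] = 0.060 + s ≈ 0.060 (since the AsO4^3- already present dominates).
Ksp ≈ (3s)^3 × 0.060
s = 3.6 x 10^-8 M
Check: s = 3.6 x 10^-8 ≪ 0.060, so the approximation is valid.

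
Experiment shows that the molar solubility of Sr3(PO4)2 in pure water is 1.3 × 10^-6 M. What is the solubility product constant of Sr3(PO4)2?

Sr3(PO4)2(s) ⇌ 3 Sr^2+(aq) + 2 PO4^3-(aq)
With molar solubility s: [Sr^2+] = 3s, [PO4^3-] = 2s.
Ksp = [Sr^2+]^3[PO4^3-]^2
Substituting: Ksp = (3s)^3(2s)^2 = 108s^5
With s = 1.3 × 10^-6: Ksp = 4.0 x 10^-28

4.0 x 10^-28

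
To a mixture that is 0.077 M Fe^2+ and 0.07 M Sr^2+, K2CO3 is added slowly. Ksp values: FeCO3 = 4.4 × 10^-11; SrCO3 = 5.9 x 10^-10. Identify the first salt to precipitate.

Precipitation of each salt starts when its ion product equals its Ksp.
For FeCO3: 4.4 × 10^-11 = 0.077 × [CO3^2-]  ⇒  [CO3^2-] = 5.7 x 10^-10 M.
For SrCO3: 5.9 x 10^-10 = 0.07 × [CO3^2-]  ⇒  [CO3^2-] = 8.4 x 10^-9 M.
The salt with the lower threshold [CO3^2-] precipitates first: FeCO3.

FeCO3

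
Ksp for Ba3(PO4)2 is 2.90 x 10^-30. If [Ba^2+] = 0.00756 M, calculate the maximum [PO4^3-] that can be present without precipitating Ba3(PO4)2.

[PO4^3-] ≈ 2.59 x 10^-12 M

Ba3(PO4)2(s) ⇌ 3 Ba^2+ + 2 PO4^3-
Ksp = [Ba^2+]^3[PO4^3-]^2
Precipitation begins when Q = Ksp. With [Ba^2+] = 0.00756 M:
2.90 x 10^-30 = (0.00756)^3 × [PO4^3-]^2
[PO4^3-] = (2.90 x 10^-30 / 4.321 × 10^-7)^(1/2) = 2.59 × 10^-12 M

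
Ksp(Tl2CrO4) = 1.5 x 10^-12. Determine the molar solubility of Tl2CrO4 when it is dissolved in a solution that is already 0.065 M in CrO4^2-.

2.4 x 10^-6 M

Tl2CrO4(s) ⇌ 2 Tl^+(aq) + CrO4^2-(aq)
Ksp = [Tl^+]^2[CrO4^2-]
Let s = moles of Tl2CrO4 that dissolve per litre. [Tl^+] = 2s, [CrO4^2-] = 0.065 + s ≈ 0.065 (common-ion effect: CrO4^2- is already 0.065 M).
Ksp ≈ (2s)^2 × 0.065
s = 2.4 × 10^-6 M
Check: s = 2.4 x 10^-6 ≪ 0.065, so the approximation is valid.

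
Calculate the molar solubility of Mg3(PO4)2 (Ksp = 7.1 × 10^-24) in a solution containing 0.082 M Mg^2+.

Mg3(PO4)2(s) ⇌ 3 Mg^2+(aq) + 2 PO4^3-(aq)
Ksp = [Mg^2+]^3[PO4^3-]^2
Let s be the molar solubility in this solution. [Mg^2+] = 0.082 + 3s ≈ 0.082, [PO4^3-] = 2s (Ksp is small, so little additional dissolves).
Ksp ≈ (0.082)^3 × (2s)^2
s = 5.7 x 10^-11 M
Check: 3s = 1.7 × 10^-10 ≪ 0.082, so the approximation is valid.

s = 5.7 × 10^-11 M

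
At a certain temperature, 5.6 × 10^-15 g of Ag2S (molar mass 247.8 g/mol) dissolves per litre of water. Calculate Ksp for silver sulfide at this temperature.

Molar solubility s = (5.6 x 10^-15 g/L) / (247.8 g/mol) = 2.26 × 10^-17 M.
Ag2S(s) ⇌ 2 Ag^+(aq) + S^2-(aq)
If s mol/L of Ag2S dissolves, [Ag^+] = 2s and [S^2-] = s.
Ksp = [Ag^+]^2[S^2-]
Substituting: Ksp = (2s)^2s = 4s^3
With s = 2.26 × 10^-17: Ksp = 4.6 x 10^-50

Ksp ≈ 4.6 × 10^-50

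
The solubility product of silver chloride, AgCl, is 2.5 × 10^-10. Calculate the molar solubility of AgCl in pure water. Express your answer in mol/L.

AgCl(s) ⇌ Ag^+(aq) + Cl^-(aq)
Ksp = [Ag^+][Cl^-]
If s mol/L of AgCl dissolves, [Ag^+] = s and [Cl^-] = s.
Ksp = s × s = s^2
s = √(2.5 × 10^-10) = 1.6 x 10^-5 M

1.6 × 10^-5 M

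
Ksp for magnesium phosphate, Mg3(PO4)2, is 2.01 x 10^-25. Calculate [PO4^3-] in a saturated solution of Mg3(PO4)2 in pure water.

Mg3(PO4)2(s) ⇌ 3 Mg^2+ + 2 PO4^3-
Ksp = [Mg^2+]^3[PO4^3-]^2
If s mol/L of Mg3(PO4)2 dissolves, [Mg^2+] = 3s and [PO4^3-] = 2s.
Substituting: Ksp = (3s)^3(2s)^2 = 108s^5
s = (2.01 x 10^-25 / 108)^(1/5) = 4.508 x 10^-6 M
[PO4^3-] = 2s = 9.02 × 10^-6 M

[PO4^3-] = 9.02e-6 M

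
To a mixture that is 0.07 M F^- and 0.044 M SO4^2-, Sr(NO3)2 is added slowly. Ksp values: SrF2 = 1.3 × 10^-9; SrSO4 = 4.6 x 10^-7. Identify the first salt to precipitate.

SrF2

Precipitation of each salt starts when its ion product equals its Ksp.
For SrF2: 1.3 × 10^-9 = (0.07)^2 × [Sr^2+]  ⇒  [Sr^2+] = 2.7 x 10^-7 M.
For SrSO4: 4.6 x 10^-7 = 0.044 × [Sr^2+]  ⇒  [Sr^2+] = 1.0 x 10^-5 M.
The salt with the lower threshold [Sr^2+] precipitates first: SrF2.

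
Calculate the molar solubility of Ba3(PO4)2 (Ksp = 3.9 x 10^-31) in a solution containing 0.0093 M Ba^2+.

Ba3(PO4)2(s) <=> 3 Ba^2+(aq) + 2 PO4^3-(aq)
Ksp = [Ba^2+]^3[PO4^3-]^2
If s mol/L dissolves here, [Ba^2+] = 0.0093 + 3s ≈ 0.0093, [PO4^3-] = 2s (Ksp is small, so little additional dissolves).
Ksp ≈ (0.0093)^3 × (2s)^2
s = 3.5 × 10^-13 M
Check: 3s = 1.0 × 10^-12 ≪ 0.0093, so the approximation is valid.

s ≈ 3.5e-13 M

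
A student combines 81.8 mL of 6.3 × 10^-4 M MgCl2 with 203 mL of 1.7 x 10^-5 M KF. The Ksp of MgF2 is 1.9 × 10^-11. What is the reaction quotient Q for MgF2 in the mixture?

Total volume = 81.8 + 203 = 284.8 mL.
[Mg^2+] = 6.3 × 10^-4 × (81.8/284.8) = 1.81 × 10^-4 M
[F^-] = 1.7 x 10^-5 × (203/284.8) = 1.21 × 10^-5 M
MgF2(s) <=> Mg^2+ + 2 F^-, so Q = [Mg^2+][F^-]^2
Q = (1.81 × 10^-4)(1.21 x 10^-5)^2 = 2.7 x 10^-14
Q < Ksp, so no precipitate of MgF2 forms.

Q ≈ 2.7e-14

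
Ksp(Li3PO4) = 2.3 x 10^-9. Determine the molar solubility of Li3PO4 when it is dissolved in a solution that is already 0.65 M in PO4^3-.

Li3PO4(s) ⇌ 3 Li^+(aq) + PO4^3-(aq)
Ksp = [Li^+]^3[PO4^3-]
If s mol/L dissolves here, [Li^+] = 3s, [PO4^3-] = 0.65 + s ≈ 0.65 (common-ion effect: PO4^3- is already 0.65 M).
Ksp ≈ (3s)^3 × 0.65
s = 5.1 × 10^-4 M
Check: s = 5.1 x 10^-4 ≪ 0.65, so the approximation is valid.

s = 5.1 × 10^-4 M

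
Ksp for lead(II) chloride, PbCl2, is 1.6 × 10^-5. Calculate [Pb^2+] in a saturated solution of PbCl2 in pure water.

PbCl2(s) ⇌ Pb^2+ + 2 Cl^-
Ksp = [Pb^2+][Cl^-]^2
For each mole of PbCl2 that dissolves: [Pb^2+] = s, [Cl^-] = 2s.
So Ksp = s × (2s)^2 = 4s^3
Solving, s = (1.6 × 10^-5/4)^(1/3) = 1.59 × 10^-2 M
[Pb^2+] = s = 1.6 × 10^-2 M

[Pb^2+] = 1.6e-2 M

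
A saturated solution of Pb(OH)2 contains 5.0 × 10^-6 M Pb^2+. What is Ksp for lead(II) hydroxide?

Ksp = 5.0 × 10^-16

Pb(OH)2(s) <=> Pb^2+(aq) + 2 OH^-(aq)
Stoichiometry gives [OH^-] = (2/1)[Pb^2+] = 1.00 × 10^-5 M.
Ksp = [Pb^2+][OH^-]^2
Ksp = 5.0 × 10^-6 × (1.00 × 10^-5)^2 = 5.0 × 10^-16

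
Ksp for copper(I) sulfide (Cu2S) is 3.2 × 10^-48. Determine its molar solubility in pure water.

s ≈ 9.3e-17 M

Cu2S(s) <=> 2 Cu^+ + S^2-
Ksp = [Cu^+]^2[S^2-]
If s mol/L of Cu2S dissolves, [Cu^+] = 2s and [S^2-] = s.
Ksp = (2s)^2s = 4s^3
s^3 = 3.2 × 10^-48 / 4, so s = 9.3 × 10^-17 M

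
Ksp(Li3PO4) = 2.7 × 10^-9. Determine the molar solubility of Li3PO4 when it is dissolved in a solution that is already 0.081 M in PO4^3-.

1.1 × 10^-3 M

Li3PO4(s) ⇌ 3 Li^+ + PO4^3-
Ksp = [Li^+]^3[PO4^3-]
Let s = moles of Li3PO4 that dissolve per litre. [Li^+] = 3s, [PO4^3-] = 0.081 + s ≈ 0.081 (Ksp is small, so little additional dissolves).
Ksp ≈ (3s)^3 × 0.081
s = 1.1 × 10^-3 M
Check: s = 1.1 × 10^-3 ≪ 0.081, so the approximation is valid.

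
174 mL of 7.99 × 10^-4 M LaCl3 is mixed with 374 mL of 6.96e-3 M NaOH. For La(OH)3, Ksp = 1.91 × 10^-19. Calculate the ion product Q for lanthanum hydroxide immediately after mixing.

Q = 2.72 × 10^-11

Total volume = 174 + 374 = 548 mL.
[La^3+] = 7.99 × 10^-4 × (174/548) = 2.537 × 10^-4 M
[OH^-] = 6.96 × 10^-3 × (374/548) = 4.750 × 10^-3 M
La(OH)3(s) ⇌ La^3+(aq) + 3 OH^-(aq), so Q = [La^3+][OH^-]^3
Q = (2.537 × 10^-4)(4.750 x 10^-3)^3 = 2.72 × 10^-11
Q > Ksp, so La(OH)3 will precipitate.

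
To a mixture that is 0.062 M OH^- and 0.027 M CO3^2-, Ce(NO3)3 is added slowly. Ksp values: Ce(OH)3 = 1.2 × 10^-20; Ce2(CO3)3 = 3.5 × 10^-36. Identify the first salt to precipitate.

Each salt begins to precipitate when Q = Ksp, i.e. when [Ce^3+] reaches its threshold.
For Ce(OH)3: 1.2 × 10^-20 = (0.062)^3 × [Ce^3+]  ⇒  [Ce^3+] = 5.0 × 10^-17 M.
For Ce2(CO3)3: 3.5 × 10^-36 = (0.027)^3 × [Ce^3+]^2  ⇒  [Ce^3+] = 4.2 x 10^-16 M.
The salt with the lower threshold [Ce^3+] precipitates first: Ce(OH)3.

Ce(OH)3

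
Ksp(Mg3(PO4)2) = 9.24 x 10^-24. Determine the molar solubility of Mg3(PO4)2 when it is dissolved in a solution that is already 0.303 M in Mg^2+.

Mg3(PO4)2(s) ⇌ 3 Mg^2+(aq) + 2 PO4^3-(aq)
Ksp = [Mg^2+]^3[PO4^3-]^2
If s mol/L dissolves here, [Mg^2+] = 0.303 + 3s ≈ 0.303, [PO4^3-] = 2s (Ksp is small, so little additional dissolves).
Ksp ≈ (0.303)^3 × (2s)^2
s = 9.11 × 10^-12 M
Check: 3s = 2.7 × 10^-11 ≪ 0.303, so the approximation is valid.

9.11 x 10^-12 M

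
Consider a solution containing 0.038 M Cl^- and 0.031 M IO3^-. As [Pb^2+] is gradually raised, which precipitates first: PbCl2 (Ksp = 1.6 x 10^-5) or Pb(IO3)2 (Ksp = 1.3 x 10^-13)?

Pb(IO3)2

Each salt begins to precipitate when Q = Ksp, i.e. when [Pb^2+] reaches its threshold.
For PbCl2: 1.6 x 10^-5 = (0.038)^2 × [Pb^2+]  ⇒  [Pb^2+] = 1.1 × 10^-2 M.
For Pb(IO3)2: 1.3 x 10^-13 = (0.031)^2 × [Pb^2+]  ⇒  [Pb^2+] = 1.4 × 10^-10 M.
The salt with the lower threshold [Pb^2+] precipitates first: Pb(IO3)2.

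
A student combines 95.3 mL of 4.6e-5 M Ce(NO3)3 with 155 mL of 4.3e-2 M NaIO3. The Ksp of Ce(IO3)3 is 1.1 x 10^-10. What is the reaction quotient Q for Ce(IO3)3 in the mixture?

Total volume = 95.3 + 155 = 250.3 mL.
[Ce^3+] = 4.6 x 10^-5 × (95.3/250.3) = 1.75 × 10^-5 M
[IO3^-] = 4.3 × 10^-2 × (155/250.3) = 2.66 x 10^-2 M
Ce(IO3)3(s) ⇌ Ce^3+ + 3 IO3^-, so Q = [Ce^3+][IO3^-]^3
Q = (1.75 x 10^-5)(2.66 × 10^-2)^3 = 3.3 × 10^-10
Q > Ksp, so Ce(IO3)3 will precipitate.

Q ≈ 3.3 x 10^-10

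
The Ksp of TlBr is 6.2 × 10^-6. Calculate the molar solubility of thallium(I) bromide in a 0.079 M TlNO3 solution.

TlBr(s) ⇌ Tl^+ + Br^-
Ksp = [Tl^+][Br^-]
Let s = moles of TlBr that dissolve per litre. [Tl^+] = 0.079 + s ≈ 0.079, [Br^-] = s (since Tl^+ from TlNO3 dominates).
Ksp ≈ 0.079 × s
s = 7.8 × 10^-5 M
Check: s = 7.8 × 10^-5 ≪ 0.079, so the approximation is valid.

s ≈ 7.8e-5 M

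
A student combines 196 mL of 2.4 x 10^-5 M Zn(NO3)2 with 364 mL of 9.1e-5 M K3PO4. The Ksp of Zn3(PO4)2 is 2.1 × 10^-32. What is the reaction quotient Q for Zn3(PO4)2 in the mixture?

2.1 × 10^-24

Total volume = 196 + 364 = 560 mL.
[Zn^2+] = 2.4 × 10^-5 × (196/560) = 8.40 × 10^-6 M
[PO4^3-] = 9.1 x 10^-5 × (364/560) = 5.92 x 10^-5 M
Zn3(PO4)2(s) ⇌ 3 Zn^2+ + 2 PO4^3-, so Q = [Zn^2+]^3[PO4^3-]^2
Q = (8.40 × 10^-6)^3(5.92 × 10^-5)^2 = 2.1 x 10^-24
Q > Ksp, so Zn3(PO4)2 will precipitate.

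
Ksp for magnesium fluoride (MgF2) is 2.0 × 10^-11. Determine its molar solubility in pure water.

MgF2(s) ⇌ Mg^2+(aq) + 2 F^-(aq)
Ksp = [Mg^2+][F^-]^2
If s mol/L of MgF2 dissolves, [Mg^2+] = s and [F^-] = 2s.
Substituting: Ksp = s(2s)^2 = 4s^3
s = (2.0 × 10^-11 / 4)^(1/3) = 1.7 x 10^-4 M

s ≈ 1.7e-4 M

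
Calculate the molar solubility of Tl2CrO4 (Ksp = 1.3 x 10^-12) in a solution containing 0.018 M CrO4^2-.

Tl2CrO4(s) <=> 2 Tl^+(aq) + CrO4^2-(aq)
Ksp = [Tl^+]^2[CrO4^2-]
Let s be the molar solubility in this solution. [Tl^+] = 2s, [CrO4^2-] = 0.018 + s ≈ 0.018 (common-ion effect: CrO4^2- is already 0.018 M).
Ksp ≈ (2s)^2 × 0.018
s = 4.2 × 10^-6 M
Check: s = 4.2 x 10^-6 ≪ 0.018, so the approximation is valid.

s ≈ 4.2 x 10^-6 M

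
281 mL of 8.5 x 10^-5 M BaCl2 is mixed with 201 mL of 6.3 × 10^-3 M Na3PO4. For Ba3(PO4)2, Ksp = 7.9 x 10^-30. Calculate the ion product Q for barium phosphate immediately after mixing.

Total volume = 281 + 201 = 482 mL.
[Ba^2+] = 8.5 × 10^-5 × (281/482) = 4.96 × 10^-5 M
[PO4^3-] = 6.3 x 10^-3 × (201/482) = 2.63 × 10^-3 M
Ba3(PO4)2(s) ⇌ 3 Ba^2+(aq) + 2 PO4^3-(aq), so Q = [Ba^2+]^3[PO4^3-]^2
Q = (4.96 x 10^-5)^3(2.63 × 10^-3)^2 = 8.4 × 10^-19
Q > Ksp, so Ba3(PO4)2 will precipitate.

Q ≈ 8.4 × 10^-19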